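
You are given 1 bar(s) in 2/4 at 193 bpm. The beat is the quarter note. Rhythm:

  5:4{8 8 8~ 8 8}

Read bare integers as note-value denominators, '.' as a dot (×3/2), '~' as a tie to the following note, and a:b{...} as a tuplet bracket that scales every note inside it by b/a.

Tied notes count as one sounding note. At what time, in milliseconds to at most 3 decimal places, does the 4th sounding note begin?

note 4 onset = 8/5b = 497.409ms

1. 0.0ms @ 0 + 124.352ms (2/5)
2. 124.352ms @ 2/5 + 124.352ms (2/5)
3. 248.705ms @ 4/5 + 248.705ms (4/5)
4. 497.409ms @ 8/5 + 124.352ms (2/5)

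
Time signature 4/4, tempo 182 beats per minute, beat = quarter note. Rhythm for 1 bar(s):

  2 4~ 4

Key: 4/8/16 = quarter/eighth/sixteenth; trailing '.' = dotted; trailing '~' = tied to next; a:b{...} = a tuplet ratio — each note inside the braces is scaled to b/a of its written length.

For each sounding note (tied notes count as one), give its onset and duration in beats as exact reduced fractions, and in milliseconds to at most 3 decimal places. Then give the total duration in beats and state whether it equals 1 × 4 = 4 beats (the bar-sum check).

1) 0.0ms=0b +659.341ms=2b
2) 659.341ms=2b +659.341ms=2b
Σ=4b of 4 (182bpm 4/4) — PASS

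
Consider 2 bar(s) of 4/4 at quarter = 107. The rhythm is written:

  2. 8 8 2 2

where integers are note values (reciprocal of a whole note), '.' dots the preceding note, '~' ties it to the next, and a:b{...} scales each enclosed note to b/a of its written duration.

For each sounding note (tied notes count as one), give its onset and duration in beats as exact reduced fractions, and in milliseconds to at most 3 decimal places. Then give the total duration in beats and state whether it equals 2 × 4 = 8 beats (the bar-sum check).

1) 0.0ms=0b +1682.243ms=3b
2) 1682.243ms=3b +280.374ms=1/2b
3) 1962.617ms=7/2b +280.374ms=1/2b
4) 2242.991ms=4b +1121.495ms=2b
5) 3364.486ms=6b +1121.495ms=2b
Σ=8b of 8 (107bpm 4/4) — PASS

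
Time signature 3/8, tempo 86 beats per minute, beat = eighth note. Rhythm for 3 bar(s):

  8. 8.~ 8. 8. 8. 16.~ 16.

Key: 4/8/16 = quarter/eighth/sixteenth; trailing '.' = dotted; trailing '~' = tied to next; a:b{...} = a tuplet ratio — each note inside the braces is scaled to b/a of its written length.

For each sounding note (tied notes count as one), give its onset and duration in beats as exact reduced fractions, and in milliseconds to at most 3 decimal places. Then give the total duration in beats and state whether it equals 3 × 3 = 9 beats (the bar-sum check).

1) 0.0ms=0b +1046.512ms=3/2b
2) 1046.512ms=3/2b +2093.023ms=3b
3) 3139.535ms=9/2b +1046.512ms=3/2b
4) 4186.047ms=6b +1046.512ms=3/2b
5) 5232.558ms=15/2b +1046.512ms=3/2b
Σ=9b of 9 (86bpm 3/8) — PASS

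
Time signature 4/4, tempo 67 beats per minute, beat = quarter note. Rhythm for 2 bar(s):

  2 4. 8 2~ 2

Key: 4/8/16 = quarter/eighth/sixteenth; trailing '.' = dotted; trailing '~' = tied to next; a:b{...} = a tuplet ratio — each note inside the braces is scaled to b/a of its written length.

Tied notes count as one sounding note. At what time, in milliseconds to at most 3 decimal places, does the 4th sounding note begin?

note 4 onset = 4b = 3582.09ms

1. 0.0ms @ 0 + 1791.045ms (2)
2. 1791.045ms @ 2 + 1343.284ms (3/2)
3. 3134.328ms @ 7/2 + 447.761ms (1/2)
4. 3582.09ms @ 4 + 3582.09ms (4)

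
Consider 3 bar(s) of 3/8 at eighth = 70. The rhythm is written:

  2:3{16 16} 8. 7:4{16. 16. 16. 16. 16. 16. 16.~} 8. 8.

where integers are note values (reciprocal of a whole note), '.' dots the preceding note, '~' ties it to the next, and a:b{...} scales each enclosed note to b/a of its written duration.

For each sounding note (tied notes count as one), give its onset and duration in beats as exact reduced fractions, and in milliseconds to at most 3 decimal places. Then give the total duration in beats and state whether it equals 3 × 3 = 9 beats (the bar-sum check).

1) 0.0ms=0b +642.857ms=3/4b
2) 642.857ms=3/4b +642.857ms=3/4b
3) 1285.714ms=3/2b +1285.714ms=3/2b
4) 2571.429ms=3b +367.347ms=3/7b
5) 2938.776ms=24/7b +367.347ms=3/7b
6) 3306.122ms=27/7b +367.347ms=3/7b
7) 3673.469ms=30/7b +367.347ms=3/7b
8) 4040.816ms=33/7b +367.347ms=3/7b
9) 4408.163ms=36/7b +367.347ms=3/7b
10) 4775.51ms=39/7b +1653.061ms=27/14b
11) 6428.571ms=15/2b +1285.714ms=3/2b
Σ=9b of 9 (70bpm 3/8) — PASS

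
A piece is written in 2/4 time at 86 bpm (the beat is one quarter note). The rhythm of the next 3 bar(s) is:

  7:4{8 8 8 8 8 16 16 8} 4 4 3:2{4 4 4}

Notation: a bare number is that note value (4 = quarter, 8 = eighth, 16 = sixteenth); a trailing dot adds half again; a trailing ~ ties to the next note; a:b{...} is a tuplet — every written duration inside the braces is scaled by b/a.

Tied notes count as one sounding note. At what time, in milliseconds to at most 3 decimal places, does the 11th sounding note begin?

1. 0.0ms @ 0 + 199.336ms (2/7)
2. 199.336ms @ 2/7 + 199.336ms (2/7)
3. 398.671ms @ 4/7 + 199.336ms (2/7)
4. 598.007ms @ 6/7 + 199.336ms (2/7)
5. 797.342ms @ 8/7 + 199.336ms (2/7)
6. 996.678ms @ 10/7 + 99.668ms (1/7)
7. 1096.346ms @ 11/7 + 99.668ms (1/7)
8. 1196.013ms @ 12/7 + 199.336ms (2/7)
9. 1395.349ms @ 2 + 697.674ms (1)
10. 2093.023ms @ 3 + 697.674ms (1)
11. 2790.698ms @ 4 + 465.116ms (2/3)
12. 3255.814ms @ 14/3 + 465.116ms (2/3)
13. 3720.93ms @ 16/3 + 465.116ms (2/3)

note 11 onset = 4b = 2790.698ms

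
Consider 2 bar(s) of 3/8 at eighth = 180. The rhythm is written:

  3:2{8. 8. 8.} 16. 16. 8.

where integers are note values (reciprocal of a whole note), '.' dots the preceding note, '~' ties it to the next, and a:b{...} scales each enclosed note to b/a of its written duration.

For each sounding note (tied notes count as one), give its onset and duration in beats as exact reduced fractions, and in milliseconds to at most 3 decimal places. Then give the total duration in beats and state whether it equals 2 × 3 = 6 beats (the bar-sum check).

1) 0.0ms=0b +333.333ms=1b
2) 333.333ms=1b +333.333ms=1b
3) 666.667ms=2b +333.333ms=1b
4) 1000.0ms=3b +250.0ms=3/4b
5) 1250.0ms=15/4b +250.0ms=3/4b
6) 1500.0ms=9/2b +500.0ms=3/2b
Σ=6b of 6 (180bpm 3/8) — PASS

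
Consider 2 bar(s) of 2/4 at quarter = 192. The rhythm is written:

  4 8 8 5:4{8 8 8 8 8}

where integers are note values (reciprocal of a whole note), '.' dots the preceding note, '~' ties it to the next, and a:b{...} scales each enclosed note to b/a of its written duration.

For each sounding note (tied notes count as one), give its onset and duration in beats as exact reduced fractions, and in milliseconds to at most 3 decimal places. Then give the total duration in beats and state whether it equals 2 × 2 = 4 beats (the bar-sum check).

1) 0.0ms=0b +312.5ms=1b
2) 312.5ms=1b +156.25ms=1/2b
3) 468.75ms=3/2b +156.25ms=1/2b
4) 625.0ms=2b +125.0ms=2/5b
5) 750.0ms=12/5b +125.0ms=2/5b
6) 875.0ms=14/5b +125.0ms=2/5b
7) 1000.0ms=16/5b +125.0ms=2/5b
8) 1125.0ms=18/5b +125.0ms=2/5b
Σ=4b of 4 (192bpm 2/4) — PASS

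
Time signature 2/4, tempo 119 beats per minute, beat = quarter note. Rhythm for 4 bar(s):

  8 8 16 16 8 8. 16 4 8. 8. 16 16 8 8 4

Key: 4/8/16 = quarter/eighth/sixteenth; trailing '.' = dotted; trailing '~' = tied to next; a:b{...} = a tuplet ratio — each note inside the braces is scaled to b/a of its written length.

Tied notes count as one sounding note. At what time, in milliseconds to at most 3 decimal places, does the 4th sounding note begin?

note 4 onset = 5/4b = 630.252ms

1. 0.0ms @ 0 + 252.101ms (1/2)
2. 252.101ms @ 1/2 + 252.101ms (1/2)
3. 504.202ms @ 1 + 126.05ms (1/4)
4. 630.252ms @ 5/4 + 126.05ms (1/4)
5. 756.303ms @ 3/2 + 252.101ms (1/2)
6. 1008.403ms @ 2 + 378.151ms (3/4)
7. 1386.555ms @ 11/4 + 126.05ms (1/4)
8. 1512.605ms @ 3 + 504.202ms (1)
9. 2016.807ms @ 4 + 378.151ms (3/4)
10. 2394.958ms @ 19/4 + 378.151ms (3/4)
11. 2773.109ms @ 11/2 + 126.05ms (1/4)
12. 2899.16ms @ 23/4 + 126.05ms (1/4)
13. 3025.21ms @ 6 + 252.101ms (1/2)
14. 3277.311ms @ 13/2 + 252.101ms (1/2)
15. 3529.412ms @ 7 + 504.202ms (1)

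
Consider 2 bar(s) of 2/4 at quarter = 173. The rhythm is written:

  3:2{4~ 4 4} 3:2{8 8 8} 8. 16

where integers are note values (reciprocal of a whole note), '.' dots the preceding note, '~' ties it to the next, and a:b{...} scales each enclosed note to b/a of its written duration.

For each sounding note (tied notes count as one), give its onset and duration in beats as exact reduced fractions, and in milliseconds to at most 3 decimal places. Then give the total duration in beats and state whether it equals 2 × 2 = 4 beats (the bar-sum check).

1) 0.0ms=0b +462.428ms=4/3b
2) 462.428ms=4/3b +231.214ms=2/3b
3) 693.642ms=2b +115.607ms=1/3b
4) 809.249ms=7/3b +115.607ms=1/3b
5) 924.855ms=8/3b +115.607ms=1/3b
6) 1040.462ms=3b +260.116ms=3/4b
7) 1300.578ms=15/4b +86.705ms=1/4b
Σ=4b of 4 (173bpm 2/4) — PASS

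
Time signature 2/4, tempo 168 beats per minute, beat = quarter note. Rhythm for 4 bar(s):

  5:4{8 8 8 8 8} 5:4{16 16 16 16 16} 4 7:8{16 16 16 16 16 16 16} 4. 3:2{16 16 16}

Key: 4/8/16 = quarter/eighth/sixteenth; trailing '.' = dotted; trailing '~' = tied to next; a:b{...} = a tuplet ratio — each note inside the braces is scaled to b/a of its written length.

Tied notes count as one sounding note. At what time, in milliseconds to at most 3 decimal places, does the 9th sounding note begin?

note 9 onset = 13/5b = 928.571ms

1. 0.0ms @ 0 + 142.857ms (2/5)
2. 142.857ms @ 2/5 + 142.857ms (2/5)
3. 285.714ms @ 4/5 + 142.857ms (2/5)
4. 428.571ms @ 6/5 + 142.857ms (2/5)
5. 571.429ms @ 8/5 + 142.857ms (2/5)
6. 714.286ms @ 2 + 71.429ms (1/5)
7. 785.714ms @ 11/5 + 71.429ms (1/5)
8. 857.143ms @ 12/5 + 71.429ms (1/5)
9. 928.571ms @ 13/5 + 71.429ms (1/5)
10. 1000.0ms @ 14/5 + 71.429ms (1/5)
11. 1071.429ms @ 3 + 357.143ms (1)
12. 1428.571ms @ 4 + 102.041ms (2/7)
13. 1530.612ms @ 30/7 + 102.041ms (2/7)
14. 1632.653ms @ 32/7 + 102.041ms (2/7)
15. 1734.694ms @ 34/7 + 102.041ms (2/7)
16. 1836.735ms @ 36/7 + 102.041ms (2/7)
17. 1938.776ms @ 38/7 + 102.041ms (2/7)
18. 2040.816ms @ 40/7 + 102.041ms (2/7)
19. 2142.857ms @ 6 + 535.714ms (3/2)
20. 2678.571ms @ 15/2 + 59.524ms (1/6)
21. 2738.095ms @ 23/3 + 59.524ms (1/6)
22. 2797.619ms @ 47/6 + 59.524ms (1/6)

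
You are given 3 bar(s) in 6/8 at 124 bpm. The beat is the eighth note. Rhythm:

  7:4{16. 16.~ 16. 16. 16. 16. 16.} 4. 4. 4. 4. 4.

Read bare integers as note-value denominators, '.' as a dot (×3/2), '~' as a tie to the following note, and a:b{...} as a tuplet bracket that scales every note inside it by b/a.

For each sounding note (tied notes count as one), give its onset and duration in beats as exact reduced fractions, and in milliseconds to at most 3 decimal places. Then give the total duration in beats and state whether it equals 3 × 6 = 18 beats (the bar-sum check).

1) 0.0ms=0b +207.373ms=3/7b
2) 207.373ms=3/7b +414.747ms=6/7b
3) 622.12ms=9/7b +207.373ms=3/7b
4) 829.493ms=12/7b +207.373ms=3/7b
5) 1036.866ms=15/7b +207.373ms=3/7b
6) 1244.24ms=18/7b +207.373ms=3/7b
7) 1451.613ms=3b +1451.613ms=3b
8) 2903.226ms=6b +1451.613ms=3b
9) 4354.839ms=9b +1451.613ms=3b
10) 5806.452ms=12b +1451.613ms=3b
11) 7258.065ms=15b +1451.613ms=3b
Σ=18b of 18 (124bpm 6/8) — PASS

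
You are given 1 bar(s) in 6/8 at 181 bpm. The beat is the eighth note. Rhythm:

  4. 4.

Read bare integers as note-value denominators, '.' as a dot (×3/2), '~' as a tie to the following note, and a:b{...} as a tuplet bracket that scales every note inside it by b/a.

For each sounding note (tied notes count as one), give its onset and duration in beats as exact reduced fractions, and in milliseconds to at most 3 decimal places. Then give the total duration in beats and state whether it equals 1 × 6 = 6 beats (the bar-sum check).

1) 0.0ms=0b +994.475ms=3b
2) 994.475ms=3b +994.475ms=3b
Σ=6b of 6 (181bpm 6/8) — PASS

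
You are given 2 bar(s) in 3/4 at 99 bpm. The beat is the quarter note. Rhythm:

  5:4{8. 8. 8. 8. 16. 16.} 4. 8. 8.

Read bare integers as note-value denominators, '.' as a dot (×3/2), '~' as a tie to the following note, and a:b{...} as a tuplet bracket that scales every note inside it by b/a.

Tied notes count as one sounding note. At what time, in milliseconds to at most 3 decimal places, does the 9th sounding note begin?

1. 0.0ms @ 0 + 363.636ms (3/5)
2. 363.636ms @ 3/5 + 363.636ms (3/5)
3. 727.273ms @ 6/5 + 363.636ms (3/5)
4. 1090.909ms @ 9/5 + 363.636ms (3/5)
5. 1454.545ms @ 12/5 + 181.818ms (3/10)
6. 1636.364ms @ 27/10 + 181.818ms (3/10)
7. 1818.182ms @ 3 + 909.091ms (3/2)
8. 2727.273ms @ 9/2 + 454.545ms (3/4)
9. 3181.818ms @ 21/4 + 454.545ms (3/4)

note 9 onset = 21/4b = 3181.818ms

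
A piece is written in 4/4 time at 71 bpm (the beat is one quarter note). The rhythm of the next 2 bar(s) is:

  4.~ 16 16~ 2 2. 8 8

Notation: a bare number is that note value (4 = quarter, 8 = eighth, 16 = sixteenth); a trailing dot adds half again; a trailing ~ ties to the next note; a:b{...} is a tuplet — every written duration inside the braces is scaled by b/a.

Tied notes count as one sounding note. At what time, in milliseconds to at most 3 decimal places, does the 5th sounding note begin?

1. 0.0ms @ 0 + 1478.873ms (7/4)
2. 1478.873ms @ 7/4 + 1901.408ms (9/4)
3. 3380.282ms @ 4 + 2535.211ms (3)
4. 5915.493ms @ 7 + 422.535ms (1/2)
5. 6338.028ms @ 15/2 + 422.535ms (1/2)

note 5 onset = 15/2b = 6338.028ms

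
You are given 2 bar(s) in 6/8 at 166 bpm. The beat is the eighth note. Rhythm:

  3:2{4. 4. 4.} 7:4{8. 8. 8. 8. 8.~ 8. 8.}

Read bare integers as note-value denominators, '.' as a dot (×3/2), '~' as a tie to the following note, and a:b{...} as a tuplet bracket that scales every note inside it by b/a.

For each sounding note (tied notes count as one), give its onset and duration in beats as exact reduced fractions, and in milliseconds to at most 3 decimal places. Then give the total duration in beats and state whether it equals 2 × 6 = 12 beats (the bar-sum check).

1) 0.0ms=0b +722.892ms=2b
2) 722.892ms=2b +722.892ms=2b
3) 1445.783ms=4b +722.892ms=2b
4) 2168.675ms=6b +309.811ms=6/7b
5) 2478.485ms=48/7b +309.811ms=6/7b
6) 2788.296ms=54/7b +309.811ms=6/7b
7) 3098.107ms=60/7b +309.811ms=6/7b
8) 3407.917ms=66/7b +619.621ms=12/7b
9) 4027.539ms=78/7b +309.811ms=6/7b
Σ=12b of 12 (166bpm 6/8) — PASS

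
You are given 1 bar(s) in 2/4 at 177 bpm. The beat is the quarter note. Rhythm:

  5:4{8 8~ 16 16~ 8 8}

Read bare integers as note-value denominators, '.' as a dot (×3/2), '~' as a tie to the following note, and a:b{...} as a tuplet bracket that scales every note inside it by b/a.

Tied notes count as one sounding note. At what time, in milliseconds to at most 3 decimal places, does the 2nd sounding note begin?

1. 0.0ms @ 0 + 135.593ms (2/5)
2. 135.593ms @ 2/5 + 203.39ms (3/5)
3. 338.983ms @ 1 + 203.39ms (3/5)
4. 542.373ms @ 8/5 + 135.593ms (2/5)

note 2 onset = 2/5b = 135.593ms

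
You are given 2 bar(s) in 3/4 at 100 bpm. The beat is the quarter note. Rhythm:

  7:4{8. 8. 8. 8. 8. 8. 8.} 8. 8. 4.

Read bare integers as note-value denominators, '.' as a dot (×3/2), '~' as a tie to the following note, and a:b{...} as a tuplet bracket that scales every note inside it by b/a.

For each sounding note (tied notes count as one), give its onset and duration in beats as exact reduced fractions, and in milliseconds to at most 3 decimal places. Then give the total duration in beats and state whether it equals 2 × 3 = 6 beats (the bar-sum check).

1) 0.0ms=0b +257.143ms=3/7b
2) 257.143ms=3/7b +257.143ms=3/7b
3) 514.286ms=6/7b +257.143ms=3/7b
4) 771.429ms=9/7b +257.143ms=3/7b
5) 1028.571ms=12/7b +257.143ms=3/7b
6) 1285.714ms=15/7b +257.143ms=3/7b
7) 1542.857ms=18/7b +257.143ms=3/7b
8) 1800.0ms=3b +450.0ms=3/4b
9) 2250.0ms=15/4b +450.0ms=3/4b
10) 2700.0ms=9/2b +900.0ms=3/2b
Σ=6b of 6 (100bpm 3/4) — PASS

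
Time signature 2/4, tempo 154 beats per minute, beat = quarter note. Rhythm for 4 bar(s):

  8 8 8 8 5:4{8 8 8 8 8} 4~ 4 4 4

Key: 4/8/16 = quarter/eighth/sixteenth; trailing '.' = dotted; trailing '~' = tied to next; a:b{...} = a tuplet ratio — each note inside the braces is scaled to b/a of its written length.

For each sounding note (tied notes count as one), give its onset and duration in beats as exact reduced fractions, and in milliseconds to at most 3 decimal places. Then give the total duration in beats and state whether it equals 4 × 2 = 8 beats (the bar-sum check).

1) 0.0ms=0b +194.805ms=1/2b
2) 194.805ms=1/2b +194.805ms=1/2b
3) 389.61ms=1b +194.805ms=1/2b
4) 584.416ms=3/2b +194.805ms=1/2b
5) 779.221ms=2b +155.844ms=2/5b
6) 935.065ms=12/5b +155.844ms=2/5b
7) 1090.909ms=14/5b +155.844ms=2/5b
8) 1246.753ms=16/5b +155.844ms=2/5b
9) 1402.597ms=18/5b +155.844ms=2/5b
10) 1558.442ms=4b +779.221ms=2b
11) 2337.662ms=6b +389.61ms=1b
12) 2727.273ms=7b +389.61ms=1b
Σ=8b of 8 (154bpm 2/4) — PASS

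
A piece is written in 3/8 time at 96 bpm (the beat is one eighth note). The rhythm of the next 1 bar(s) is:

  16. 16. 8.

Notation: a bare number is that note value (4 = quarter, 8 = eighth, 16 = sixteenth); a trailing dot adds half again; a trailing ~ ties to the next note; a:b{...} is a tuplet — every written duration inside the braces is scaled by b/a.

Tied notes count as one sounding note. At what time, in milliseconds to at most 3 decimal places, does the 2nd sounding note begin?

note 2 onset = 3/4b = 468.75ms

1. 0.0ms @ 0 + 468.75ms (3/4)
2. 468.75ms @ 3/4 + 468.75ms (3/4)
3. 937.5ms @ 3/2 + 937.5ms (3/2)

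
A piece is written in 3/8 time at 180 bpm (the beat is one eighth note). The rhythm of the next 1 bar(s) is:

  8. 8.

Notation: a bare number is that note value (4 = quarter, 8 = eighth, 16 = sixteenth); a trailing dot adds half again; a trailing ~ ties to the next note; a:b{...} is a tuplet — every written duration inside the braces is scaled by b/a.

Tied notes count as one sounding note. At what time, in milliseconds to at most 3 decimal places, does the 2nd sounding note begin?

note 2 onset = 3/2b = 500.0ms

1. 0.0ms @ 0 + 500.0ms (3/2)
2. 500.0ms @ 3/2 + 500.0ms (3/2)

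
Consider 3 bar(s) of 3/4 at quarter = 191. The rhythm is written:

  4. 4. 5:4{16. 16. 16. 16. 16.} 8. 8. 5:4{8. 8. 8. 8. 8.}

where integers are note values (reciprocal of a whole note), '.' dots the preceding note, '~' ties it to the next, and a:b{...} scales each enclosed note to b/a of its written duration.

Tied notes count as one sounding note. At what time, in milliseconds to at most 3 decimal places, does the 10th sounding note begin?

note 10 onset = 6b = 1884.817ms

1. 0.0ms @ 0 + 471.204ms (3/2)
2. 471.204ms @ 3/2 + 471.204ms (3/2)
3. 942.408ms @ 3 + 94.241ms (3/10)
4. 1036.649ms @ 33/10 + 94.241ms (3/10)
5. 1130.89ms @ 18/5 + 94.241ms (3/10)
6. 1225.131ms @ 39/10 + 94.241ms (3/10)
7. 1319.372ms @ 21/5 + 94.241ms (3/10)
8. 1413.613ms @ 9/2 + 235.602ms (3/4)
9. 1649.215ms @ 21/4 + 235.602ms (3/4)
10. 1884.817ms @ 6 + 188.482ms (3/5)
11. 2073.298ms @ 33/5 + 188.482ms (3/5)
12. 2261.78ms @ 36/5 + 188.482ms (3/5)
13. 2450.262ms @ 39/5 + 188.482ms (3/5)
14. 2638.743ms @ 42/5 + 188.482ms (3/5)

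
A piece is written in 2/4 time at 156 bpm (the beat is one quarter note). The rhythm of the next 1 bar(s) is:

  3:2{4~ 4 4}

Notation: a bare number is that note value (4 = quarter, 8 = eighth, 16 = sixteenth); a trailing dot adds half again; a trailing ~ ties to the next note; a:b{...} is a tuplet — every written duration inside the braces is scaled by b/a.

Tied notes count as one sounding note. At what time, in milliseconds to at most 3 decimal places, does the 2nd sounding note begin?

1. 0.0ms @ 0 + 512.821ms (4/3)
2. 512.821ms @ 4/3 + 256.41ms (2/3)

note 2 onset = 4/3b = 512.821ms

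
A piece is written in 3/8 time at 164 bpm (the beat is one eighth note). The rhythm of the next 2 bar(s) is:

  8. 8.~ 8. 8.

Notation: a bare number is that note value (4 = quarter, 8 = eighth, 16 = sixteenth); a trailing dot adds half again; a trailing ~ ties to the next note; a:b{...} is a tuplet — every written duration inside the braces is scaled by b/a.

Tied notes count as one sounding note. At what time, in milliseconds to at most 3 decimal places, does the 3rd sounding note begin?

1. 0.0ms @ 0 + 548.78ms (3/2)
2. 548.78ms @ 3/2 + 1097.561ms (3)
3. 1646.341ms @ 9/2 + 548.78ms (3/2)

note 3 onset = 9/2b = 1646.341ms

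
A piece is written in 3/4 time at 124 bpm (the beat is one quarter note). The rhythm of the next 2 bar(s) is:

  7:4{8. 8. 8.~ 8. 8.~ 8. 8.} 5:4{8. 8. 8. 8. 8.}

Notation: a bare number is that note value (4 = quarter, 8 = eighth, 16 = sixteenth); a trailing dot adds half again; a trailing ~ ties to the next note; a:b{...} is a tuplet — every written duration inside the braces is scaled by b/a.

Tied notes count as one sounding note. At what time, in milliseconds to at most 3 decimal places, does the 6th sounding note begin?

note 6 onset = 3b = 1451.613ms

1. 0.0ms @ 0 + 207.373ms (3/7)
2. 207.373ms @ 3/7 + 207.373ms (3/7)
3. 414.747ms @ 6/7 + 414.747ms (6/7)
4. 829.493ms @ 12/7 + 414.747ms (6/7)
5. 1244.24ms @ 18/7 + 207.373ms (3/7)
6. 1451.613ms @ 3 + 290.323ms (3/5)
7. 1741.935ms @ 18/5 + 290.323ms (3/5)
8. 2032.258ms @ 21/5 + 290.323ms (3/5)
9. 2322.581ms @ 24/5 + 290.323ms (3/5)
10. 2612.903ms @ 27/5 + 290.323ms (3/5)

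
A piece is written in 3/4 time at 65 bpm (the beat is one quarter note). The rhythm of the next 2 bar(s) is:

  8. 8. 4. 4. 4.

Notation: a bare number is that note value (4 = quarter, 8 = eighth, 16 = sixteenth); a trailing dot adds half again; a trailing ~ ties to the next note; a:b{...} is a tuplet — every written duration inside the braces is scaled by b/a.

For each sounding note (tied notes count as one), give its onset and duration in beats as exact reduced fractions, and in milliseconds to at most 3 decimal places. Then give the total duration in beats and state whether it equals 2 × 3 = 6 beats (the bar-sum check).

1) 0.0ms=0b +692.308ms=3/4b
2) 692.308ms=3/4b +692.308ms=3/4b
3) 1384.615ms=3/2b +1384.615ms=3/2b
4) 2769.231ms=3b +1384.615ms=3/2b
5) 4153.846ms=9/2b +1384.615ms=3/2b
Σ=6b of 6 (65bpm 3/4) — PASS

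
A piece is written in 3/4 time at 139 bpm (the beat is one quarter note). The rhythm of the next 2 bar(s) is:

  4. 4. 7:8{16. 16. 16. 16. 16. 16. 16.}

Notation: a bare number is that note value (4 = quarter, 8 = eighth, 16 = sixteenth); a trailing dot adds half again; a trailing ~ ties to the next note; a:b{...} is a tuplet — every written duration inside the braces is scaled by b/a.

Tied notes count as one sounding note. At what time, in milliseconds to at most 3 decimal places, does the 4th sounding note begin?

1. 0.0ms @ 0 + 647.482ms (3/2)
2. 647.482ms @ 3/2 + 647.482ms (3/2)
3. 1294.964ms @ 3 + 184.995ms (3/7)
4. 1479.959ms @ 24/7 + 184.995ms (3/7)
5. 1664.954ms @ 27/7 + 184.995ms (3/7)
6. 1849.949ms @ 30/7 + 184.995ms (3/7)
7. 2034.943ms @ 33/7 + 184.995ms (3/7)
8. 2219.938ms @ 36/7 + 184.995ms (3/7)
9. 2404.933ms @ 39/7 + 184.995ms (3/7)

note 4 onset = 24/7b = 1479.959ms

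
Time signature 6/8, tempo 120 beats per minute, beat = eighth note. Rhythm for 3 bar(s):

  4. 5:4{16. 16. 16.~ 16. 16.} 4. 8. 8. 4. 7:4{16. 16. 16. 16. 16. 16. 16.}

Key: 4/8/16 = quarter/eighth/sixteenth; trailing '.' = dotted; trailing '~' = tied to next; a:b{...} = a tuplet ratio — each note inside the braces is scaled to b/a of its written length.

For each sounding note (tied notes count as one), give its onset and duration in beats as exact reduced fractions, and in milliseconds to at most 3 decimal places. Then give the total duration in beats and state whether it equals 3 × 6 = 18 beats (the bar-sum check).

1) 0.0ms=0b +1500.0ms=3b
2) 1500.0ms=3b +300.0ms=3/5b
3) 1800.0ms=18/5b +300.0ms=3/5b
4) 2100.0ms=21/5b +600.0ms=6/5b
5) 2700.0ms=27/5b +300.0ms=3/5b
6) 3000.0ms=6b +1500.0ms=3b
7) 4500.0ms=9b +750.0ms=3/2b
8) 5250.0ms=21/2b +750.0ms=3/2b
9) 6000.0ms=12b +1500.0ms=3b
10) 7500.0ms=15b +214.286ms=3/7b
11) 7714.286ms=108/7b +214.286ms=3/7b
12) 7928.571ms=111/7b +214.286ms=3/7b
13) 8142.857ms=114/7b +214.286ms=3/7b
14) 8357.143ms=117/7b +214.286ms=3/7b
15) 8571.429ms=120/7b +214.286ms=3/7b
16) 8785.714ms=123/7b +214.286ms=3/7b
Σ=18b of 18 (120bpm 6/8) — PASS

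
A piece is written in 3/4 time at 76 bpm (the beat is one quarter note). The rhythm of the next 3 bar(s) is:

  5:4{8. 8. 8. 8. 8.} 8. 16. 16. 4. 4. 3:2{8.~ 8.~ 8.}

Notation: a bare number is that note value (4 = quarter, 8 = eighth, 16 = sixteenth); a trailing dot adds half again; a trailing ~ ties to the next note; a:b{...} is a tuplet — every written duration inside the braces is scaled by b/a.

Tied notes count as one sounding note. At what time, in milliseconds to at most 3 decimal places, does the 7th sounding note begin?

1. 0.0ms @ 0 + 473.684ms (3/5)
2. 473.684ms @ 3/5 + 473.684ms (3/5)
3. 947.368ms @ 6/5 + 473.684ms (3/5)
4. 1421.053ms @ 9/5 + 473.684ms (3/5)
5. 1894.737ms @ 12/5 + 473.684ms (3/5)
6. 2368.421ms @ 3 + 592.105ms (3/4)
7. 2960.526ms @ 15/4 + 296.053ms (3/8)
8. 3256.579ms @ 33/8 + 296.053ms (3/8)
9. 3552.632ms @ 9/2 + 1184.211ms (3/2)
10. 4736.842ms @ 6 + 1184.211ms (3/2)
11. 5921.053ms @ 15/2 + 1184.211ms (3/2)

note 7 onset = 15/4b = 2960.526ms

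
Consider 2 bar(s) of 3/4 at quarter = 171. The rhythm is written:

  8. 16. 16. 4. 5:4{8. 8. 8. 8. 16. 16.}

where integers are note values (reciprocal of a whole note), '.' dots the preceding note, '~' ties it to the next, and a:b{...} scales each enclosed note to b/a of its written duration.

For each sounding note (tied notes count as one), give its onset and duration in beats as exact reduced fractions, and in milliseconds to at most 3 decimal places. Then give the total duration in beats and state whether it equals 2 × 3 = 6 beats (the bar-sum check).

1) 0.0ms=0b +263.158ms=3/4b
2) 263.158ms=3/4b +131.579ms=3/8b
3) 394.737ms=9/8b +131.579ms=3/8b
4) 526.316ms=3/2b +526.316ms=3/2b
5) 1052.632ms=3b +210.526ms=3/5b
6) 1263.158ms=18/5b +210.526ms=3/5b
7) 1473.684ms=21/5b +210.526ms=3/5b
8) 1684.211ms=24/5b +210.526ms=3/5b
9) 1894.737ms=27/5b +105.263ms=3/10b
10) 2000.0ms=57/10b +105.263ms=3/10b
Σ=6b of 6 (171bpm 3/4) — PASS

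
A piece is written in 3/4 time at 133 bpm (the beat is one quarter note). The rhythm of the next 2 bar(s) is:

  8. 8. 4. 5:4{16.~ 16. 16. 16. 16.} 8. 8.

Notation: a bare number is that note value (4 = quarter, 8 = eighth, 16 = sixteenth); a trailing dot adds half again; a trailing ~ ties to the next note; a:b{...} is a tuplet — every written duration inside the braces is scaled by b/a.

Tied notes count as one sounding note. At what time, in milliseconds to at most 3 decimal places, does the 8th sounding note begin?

note 8 onset = 9/2b = 2030.075ms

1. 0.0ms @ 0 + 338.346ms (3/4)
2. 338.346ms @ 3/4 + 338.346ms (3/4)
3. 676.692ms @ 3/2 + 676.692ms (3/2)
4. 1353.383ms @ 3 + 270.677ms (3/5)
5. 1624.06ms @ 18/5 + 135.338ms (3/10)
6. 1759.398ms @ 39/10 + 135.338ms (3/10)
7. 1894.737ms @ 21/5 + 135.338ms (3/10)
8. 2030.075ms @ 9/2 + 338.346ms (3/4)
9. 2368.421ms @ 21/4 + 338.346ms (3/4)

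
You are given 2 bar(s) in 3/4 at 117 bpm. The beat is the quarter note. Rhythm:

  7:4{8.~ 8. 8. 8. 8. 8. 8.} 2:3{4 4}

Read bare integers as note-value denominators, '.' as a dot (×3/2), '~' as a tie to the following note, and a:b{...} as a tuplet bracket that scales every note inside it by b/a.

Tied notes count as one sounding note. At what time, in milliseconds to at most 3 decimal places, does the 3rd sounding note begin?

note 3 onset = 9/7b = 659.341ms

1. 0.0ms @ 0 + 439.56ms (6/7)
2. 439.56ms @ 6/7 + 219.78ms (3/7)
3. 659.341ms @ 9/7 + 219.78ms (3/7)
4. 879.121ms @ 12/7 + 219.78ms (3/7)
5. 1098.901ms @ 15/7 + 219.78ms (3/7)
6. 1318.681ms @ 18/7 + 219.78ms (3/7)
7. 1538.462ms @ 3 + 769.231ms (3/2)
8. 2307.692ms @ 9/2 + 769.231ms (3/2)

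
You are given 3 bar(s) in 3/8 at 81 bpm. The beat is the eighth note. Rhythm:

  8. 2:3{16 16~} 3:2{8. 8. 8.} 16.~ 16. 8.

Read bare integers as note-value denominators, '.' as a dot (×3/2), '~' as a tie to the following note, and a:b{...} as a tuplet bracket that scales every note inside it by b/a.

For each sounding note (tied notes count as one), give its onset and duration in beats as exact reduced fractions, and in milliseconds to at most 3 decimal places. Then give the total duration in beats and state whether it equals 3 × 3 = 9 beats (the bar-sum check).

1) 0.0ms=0b +1111.111ms=3/2b
2) 1111.111ms=3/2b +555.556ms=3/4b
3) 1666.667ms=9/4b +1296.296ms=7/4b
4) 2962.963ms=4b +740.741ms=1b
5) 3703.704ms=5b +740.741ms=1b
6) 4444.444ms=6b +1111.111ms=3/2b
7) 5555.556ms=15/2b +1111.111ms=3/2b
Σ=9b of 9 (81bpm 3/8) — PASS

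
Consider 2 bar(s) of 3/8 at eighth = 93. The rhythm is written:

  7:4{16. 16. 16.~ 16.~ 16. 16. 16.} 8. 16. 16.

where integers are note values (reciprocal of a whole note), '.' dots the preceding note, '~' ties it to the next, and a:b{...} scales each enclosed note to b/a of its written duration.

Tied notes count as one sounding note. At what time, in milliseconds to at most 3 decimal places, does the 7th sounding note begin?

note 7 onset = 9/2b = 2903.226ms

1. 0.0ms @ 0 + 276.498ms (3/7)
2. 276.498ms @ 3/7 + 276.498ms (3/7)
3. 552.995ms @ 6/7 + 829.493ms (9/7)
4. 1382.488ms @ 15/7 + 276.498ms (3/7)
5. 1658.986ms @ 18/7 + 276.498ms (3/7)
6. 1935.484ms @ 3 + 967.742ms (3/2)
7. 2903.226ms @ 9/2 + 483.871ms (3/4)
8. 3387.097ms @ 21/4 + 483.871ms (3/4)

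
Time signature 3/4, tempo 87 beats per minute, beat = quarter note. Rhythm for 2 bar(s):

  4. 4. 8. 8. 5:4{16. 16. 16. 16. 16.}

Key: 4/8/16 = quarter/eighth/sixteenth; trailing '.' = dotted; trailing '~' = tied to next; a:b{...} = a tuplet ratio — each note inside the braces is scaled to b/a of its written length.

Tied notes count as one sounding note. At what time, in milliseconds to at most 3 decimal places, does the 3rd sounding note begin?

note 3 onset = 3b = 2068.966ms

1. 0.0ms @ 0 + 1034.483ms (3/2)
2. 1034.483ms @ 3/2 + 1034.483ms (3/2)
3. 2068.966ms @ 3 + 517.241ms (3/4)
4. 2586.207ms @ 15/4 + 517.241ms (3/4)
5. 3103.448ms @ 9/2 + 206.897ms (3/10)
6. 3310.345ms @ 24/5 + 206.897ms (3/10)
7. 3517.241ms @ 51/10 + 206.897ms (3/10)
8. 3724.138ms @ 27/5 + 206.897ms (3/10)
9. 3931.034ms @ 57/10 + 206.897ms (3/10)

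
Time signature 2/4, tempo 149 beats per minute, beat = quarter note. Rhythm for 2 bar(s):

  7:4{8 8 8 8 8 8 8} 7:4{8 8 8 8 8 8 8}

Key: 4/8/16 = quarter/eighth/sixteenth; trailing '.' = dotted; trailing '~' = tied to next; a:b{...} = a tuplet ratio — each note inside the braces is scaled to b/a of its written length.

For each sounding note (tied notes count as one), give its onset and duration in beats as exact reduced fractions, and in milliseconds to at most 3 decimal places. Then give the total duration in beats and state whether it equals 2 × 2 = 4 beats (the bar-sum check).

1) 0.0ms=0b +115.053ms=2/7b
2) 115.053ms=2/7b +115.053ms=2/7b
3) 230.105ms=4/7b +115.053ms=2/7b
4) 345.158ms=6/7b +115.053ms=2/7b
5) 460.211ms=8/7b +115.053ms=2/7b
6) 575.264ms=10/7b +115.053ms=2/7b
7) 690.316ms=12/7b +115.053ms=2/7b
8) 805.369ms=2b +115.053ms=2/7b
9) 920.422ms=16/7b +115.053ms=2/7b
10) 1035.475ms=18/7b +115.053ms=2/7b
11) 1150.527ms=20/7b +115.053ms=2/7b
12) 1265.58ms=22/7b +115.053ms=2/7b
13) 1380.633ms=24/7b +115.053ms=2/7b
14) 1495.686ms=26/7b +115.053ms=2/7b
Σ=4b of 4 (149bpm 2/4) — PASS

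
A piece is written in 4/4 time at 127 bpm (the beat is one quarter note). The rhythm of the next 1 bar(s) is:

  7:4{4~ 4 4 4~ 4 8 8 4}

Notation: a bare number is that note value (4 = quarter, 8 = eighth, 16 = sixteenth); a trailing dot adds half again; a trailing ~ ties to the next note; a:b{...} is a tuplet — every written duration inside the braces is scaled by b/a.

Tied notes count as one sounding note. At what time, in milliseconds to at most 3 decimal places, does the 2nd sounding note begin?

1. 0.0ms @ 0 + 539.933ms (8/7)
2. 539.933ms @ 8/7 + 269.966ms (4/7)
3. 809.899ms @ 12/7 + 539.933ms (8/7)
4. 1349.831ms @ 20/7 + 134.983ms (2/7)
5. 1484.814ms @ 22/7 + 134.983ms (2/7)
6. 1619.798ms @ 24/7 + 269.966ms (4/7)

note 2 onset = 8/7b = 539.933ms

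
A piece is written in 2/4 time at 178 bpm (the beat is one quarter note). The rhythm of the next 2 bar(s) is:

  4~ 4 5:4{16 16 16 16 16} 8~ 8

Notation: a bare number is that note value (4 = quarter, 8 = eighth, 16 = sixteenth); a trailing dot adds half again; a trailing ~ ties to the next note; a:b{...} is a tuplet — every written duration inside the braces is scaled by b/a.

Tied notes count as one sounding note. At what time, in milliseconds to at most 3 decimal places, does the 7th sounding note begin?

1. 0.0ms @ 0 + 674.157ms (2)
2. 674.157ms @ 2 + 67.416ms (1/5)
3. 741.573ms @ 11/5 + 67.416ms (1/5)
4. 808.989ms @ 12/5 + 67.416ms (1/5)
5. 876.404ms @ 13/5 + 67.416ms (1/5)
6. 943.82ms @ 14/5 + 67.416ms (1/5)
7. 1011.236ms @ 3 + 337.079ms (1)

note 7 onset = 3b = 1011.236ms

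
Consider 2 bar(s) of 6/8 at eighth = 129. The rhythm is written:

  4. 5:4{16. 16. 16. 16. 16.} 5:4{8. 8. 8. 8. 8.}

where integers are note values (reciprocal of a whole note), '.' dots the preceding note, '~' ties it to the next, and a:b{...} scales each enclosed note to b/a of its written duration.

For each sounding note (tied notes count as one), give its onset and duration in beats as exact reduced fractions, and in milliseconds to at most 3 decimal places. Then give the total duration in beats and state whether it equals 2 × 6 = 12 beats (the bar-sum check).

1) 0.0ms=0b +1395.349ms=3b
2) 1395.349ms=3b +279.07ms=3/5b
3) 1674.419ms=18/5b +279.07ms=3/5b
4) 1953.488ms=21/5b +279.07ms=3/5b
5) 2232.558ms=24/5b +279.07ms=3/5b
6) 2511.628ms=27/5b +279.07ms=3/5b
7) 2790.698ms=6b +558.14ms=6/5b
8) 3348.837ms=36/5b +558.14ms=6/5b
9) 3906.977ms=42/5b +558.14ms=6/5b
10) 4465.116ms=48/5b +558.14ms=6/5b
11) 5023.256ms=54/5b +558.14ms=6/5b
Σ=12b of 12 (129bpm 6/8) — PASS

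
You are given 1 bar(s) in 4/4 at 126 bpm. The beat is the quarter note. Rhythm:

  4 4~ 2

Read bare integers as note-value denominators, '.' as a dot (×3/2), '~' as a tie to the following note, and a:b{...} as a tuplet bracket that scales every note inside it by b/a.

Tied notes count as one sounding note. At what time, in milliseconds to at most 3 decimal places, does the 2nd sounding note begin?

1. 0.0ms @ 0 + 476.19ms (1)
2. 476.19ms @ 1 + 1428.571ms (3)

note 2 onset = 1b = 476.19ms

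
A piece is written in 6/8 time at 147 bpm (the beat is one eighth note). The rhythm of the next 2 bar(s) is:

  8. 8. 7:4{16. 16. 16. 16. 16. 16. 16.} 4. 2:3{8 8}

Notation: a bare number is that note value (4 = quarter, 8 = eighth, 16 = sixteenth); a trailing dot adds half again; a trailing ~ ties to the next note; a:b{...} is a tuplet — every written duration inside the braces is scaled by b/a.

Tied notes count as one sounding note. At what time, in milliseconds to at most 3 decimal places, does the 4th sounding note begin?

note 4 onset = 24/7b = 1399.417ms

1. 0.0ms @ 0 + 612.245ms (3/2)
2. 612.245ms @ 3/2 + 612.245ms (3/2)
3. 1224.49ms @ 3 + 174.927ms (3/7)
4. 1399.417ms @ 24/7 + 174.927ms (3/7)
5. 1574.344ms @ 27/7 + 174.927ms (3/7)
6. 1749.271ms @ 30/7 + 174.927ms (3/7)
7. 1924.198ms @ 33/7 + 174.927ms (3/7)
8. 2099.125ms @ 36/7 + 174.927ms (3/7)
9. 2274.052ms @ 39/7 + 174.927ms (3/7)
10. 2448.98ms @ 6 + 1224.49ms (3)
11. 3673.469ms @ 9 + 612.245ms (3/2)
12. 4285.714ms @ 21/2 + 612.245ms (3/2)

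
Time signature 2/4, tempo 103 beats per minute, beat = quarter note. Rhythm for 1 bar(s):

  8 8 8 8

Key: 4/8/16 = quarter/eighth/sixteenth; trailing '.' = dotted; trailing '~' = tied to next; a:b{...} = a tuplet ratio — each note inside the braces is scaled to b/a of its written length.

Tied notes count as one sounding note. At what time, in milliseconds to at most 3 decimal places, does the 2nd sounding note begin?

1. 0.0ms @ 0 + 291.262ms (1/2)
2. 291.262ms @ 1/2 + 291.262ms (1/2)
3. 582.524ms @ 1 + 291.262ms (1/2)
4. 873.786ms @ 3/2 + 291.262ms (1/2)

note 2 onset = 1/2b = 291.262ms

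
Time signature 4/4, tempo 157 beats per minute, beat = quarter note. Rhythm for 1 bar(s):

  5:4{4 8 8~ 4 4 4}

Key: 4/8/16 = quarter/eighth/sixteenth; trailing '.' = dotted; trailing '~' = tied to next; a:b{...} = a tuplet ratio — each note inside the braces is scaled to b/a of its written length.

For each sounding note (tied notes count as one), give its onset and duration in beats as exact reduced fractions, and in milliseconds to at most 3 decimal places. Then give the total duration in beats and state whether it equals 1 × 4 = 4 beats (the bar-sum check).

1) 0.0ms=0b +305.732ms=4/5b
2) 305.732ms=4/5b +152.866ms=2/5b
3) 458.599ms=6/5b +458.599ms=6/5b
4) 917.197ms=12/5b +305.732ms=4/5b
5) 1222.93ms=16/5b +305.732ms=4/5b
Σ=4b of 4 (157bpm 4/4) — PASS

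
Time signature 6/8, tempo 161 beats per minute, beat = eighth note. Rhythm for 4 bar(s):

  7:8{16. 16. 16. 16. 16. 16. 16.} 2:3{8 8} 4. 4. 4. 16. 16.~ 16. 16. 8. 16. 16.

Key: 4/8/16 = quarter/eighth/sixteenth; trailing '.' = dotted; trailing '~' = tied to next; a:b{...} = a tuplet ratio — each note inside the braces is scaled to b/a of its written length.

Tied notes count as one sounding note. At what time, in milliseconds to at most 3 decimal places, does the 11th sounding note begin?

1. 0.0ms @ 0 + 319.432ms (6/7)
2. 319.432ms @ 6/7 + 319.432ms (6/7)
3. 638.864ms @ 12/7 + 319.432ms (6/7)
4. 958.296ms @ 18/7 + 319.432ms (6/7)
5. 1277.728ms @ 24/7 + 319.432ms (6/7)
6. 1597.161ms @ 30/7 + 319.432ms (6/7)
7. 1916.593ms @ 36/7 + 319.432ms (6/7)
8. 2236.025ms @ 6 + 559.006ms (3/2)
9. 2795.031ms @ 15/2 + 559.006ms (3/2)
10. 3354.037ms @ 9 + 1118.012ms (3)
11. 4472.05ms @ 12 + 1118.012ms (3)
12. 5590.062ms @ 15 + 1118.012ms (3)
13. 6708.075ms @ 18 + 279.503ms (3/4)
14. 6987.578ms @ 75/4 + 559.006ms (3/2)
15. 7546.584ms @ 81/4 + 279.503ms (3/4)
16. 7826.087ms @ 21 + 559.006ms (3/2)
17. 8385.093ms @ 45/2 + 279.503ms (3/4)
18. 8664.596ms @ 93/4 + 279.503ms (3/4)

note 11 onset = 12b = 4472.05ms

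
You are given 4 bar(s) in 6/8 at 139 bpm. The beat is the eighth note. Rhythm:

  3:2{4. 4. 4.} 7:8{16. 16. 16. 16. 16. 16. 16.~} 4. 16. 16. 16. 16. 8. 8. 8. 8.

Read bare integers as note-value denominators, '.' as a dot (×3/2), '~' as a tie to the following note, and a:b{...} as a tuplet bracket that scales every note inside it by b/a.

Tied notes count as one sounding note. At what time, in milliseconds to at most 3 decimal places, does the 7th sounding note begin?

1. 0.0ms @ 0 + 863.309ms (2)
2. 863.309ms @ 2 + 863.309ms (2)
3. 1726.619ms @ 4 + 863.309ms (2)
4. 2589.928ms @ 6 + 369.99ms (6/7)
5. 2959.918ms @ 48/7 + 369.99ms (6/7)
6. 3329.908ms @ 54/7 + 369.99ms (6/7)
7. 3699.897ms @ 60/7 + 369.99ms (6/7)
8. 4069.887ms @ 66/7 + 369.99ms (6/7)
9. 4439.877ms @ 72/7 + 369.99ms (6/7)
10. 4809.866ms @ 78/7 + 1664.954ms (27/7)
11. 6474.82ms @ 15 + 323.741ms (3/4)
12. 6798.561ms @ 63/4 + 323.741ms (3/4)
13. 7122.302ms @ 33/2 + 323.741ms (3/4)
14. 7446.043ms @ 69/4 + 323.741ms (3/4)
15. 7769.784ms @ 18 + 647.482ms (3/2)
16. 8417.266ms @ 39/2 + 647.482ms (3/2)
17. 9064.748ms @ 21 + 647.482ms (3/2)
18. 9712.23ms @ 45/2 + 647.482ms (3/2)

note 7 onset = 60/7b = 3699.897ms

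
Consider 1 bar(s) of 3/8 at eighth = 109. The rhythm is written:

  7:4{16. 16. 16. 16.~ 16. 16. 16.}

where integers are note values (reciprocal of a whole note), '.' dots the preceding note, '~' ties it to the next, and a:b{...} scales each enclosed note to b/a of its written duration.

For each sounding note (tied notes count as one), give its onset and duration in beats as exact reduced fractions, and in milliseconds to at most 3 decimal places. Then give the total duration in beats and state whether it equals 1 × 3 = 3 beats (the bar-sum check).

1) 0.0ms=0b +235.911ms=3/7b
2) 235.911ms=3/7b +235.911ms=3/7b
3) 471.822ms=6/7b +235.911ms=3/7b
4) 707.733ms=9/7b +471.822ms=6/7b
5) 1179.554ms=15/7b +235.911ms=3/7b
6) 1415.465ms=18/7b +235.911ms=3/7b
Σ=3b of 3 (109bpm 3/8) — PASS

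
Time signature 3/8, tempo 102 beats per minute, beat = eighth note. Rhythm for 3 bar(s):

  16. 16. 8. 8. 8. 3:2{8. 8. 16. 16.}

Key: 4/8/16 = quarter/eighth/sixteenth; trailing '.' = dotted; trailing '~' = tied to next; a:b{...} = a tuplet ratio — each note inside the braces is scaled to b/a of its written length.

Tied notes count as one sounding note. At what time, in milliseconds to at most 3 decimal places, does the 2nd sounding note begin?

note 2 onset = 3/4b = 441.176ms

1. 0.0ms @ 0 + 441.176ms (3/4)
2. 441.176ms @ 3/4 + 441.176ms (3/4)
3. 882.353ms @ 3/2 + 882.353ms (3/2)
4. 1764.706ms @ 3 + 882.353ms (3/2)
5. 2647.059ms @ 9/2 + 882.353ms (3/2)
6. 3529.412ms @ 6 + 588.235ms (1)
7. 4117.647ms @ 7 + 588.235ms (1)
8. 4705.882ms @ 8 + 294.118ms (1/2)
9. 5000.0ms @ 17/2 + 294.118ms (1/2)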